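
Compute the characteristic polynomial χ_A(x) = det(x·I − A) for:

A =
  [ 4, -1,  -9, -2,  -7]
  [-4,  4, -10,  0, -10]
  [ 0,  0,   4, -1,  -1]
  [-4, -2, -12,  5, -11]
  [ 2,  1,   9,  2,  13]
x^5 - 30*x^4 + 360*x^3 - 2160*x^2 + 6480*x - 7776

Expanding det(x·I − A) (e.g. by cofactor expansion or by noting that A is similar to its Jordan form J, which has the same characteristic polynomial as A) gives
  χ_A(x) = x^5 - 30*x^4 + 360*x^3 - 2160*x^2 + 6480*x - 7776
which factors as (x - 6)^5. The eigenvalues (with algebraic multiplicities) are λ = 6 with multiplicity 5.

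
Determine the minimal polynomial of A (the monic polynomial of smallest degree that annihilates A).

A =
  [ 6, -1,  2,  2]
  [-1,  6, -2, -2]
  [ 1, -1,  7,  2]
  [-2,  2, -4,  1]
x^2 - 10*x + 25

The characteristic polynomial is χ_A(x) = (x - 5)^4, so the eigenvalues are known. The minimal polynomial is
  m_A(x) = Π_λ (x − λ)^{k_λ}
where k_λ is the size of the *largest* Jordan block for λ (equivalently, the smallest k with (A − λI)^k v = 0 for every generalised eigenvector v of λ).

  λ = 5: largest Jordan block has size 2, contributing (x − 5)^2

So m_A(x) = (x - 5)^2 = x^2 - 10*x + 25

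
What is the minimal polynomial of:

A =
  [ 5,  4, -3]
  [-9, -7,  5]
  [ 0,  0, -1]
x^3 + 3*x^2 + 3*x + 1

The characteristic polynomial is χ_A(x) = (x + 1)^3, so the eigenvalues are known. The minimal polynomial is
  m_A(x) = Π_λ (x − λ)^{k_λ}
where k_λ is the size of the *largest* Jordan block for λ (equivalently, the smallest k with (A − λI)^k v = 0 for every generalised eigenvector v of λ).

  λ = -1: largest Jordan block has size 3, contributing (x + 1)^3

So m_A(x) = (x + 1)^3 = x^3 + 3*x^2 + 3*x + 1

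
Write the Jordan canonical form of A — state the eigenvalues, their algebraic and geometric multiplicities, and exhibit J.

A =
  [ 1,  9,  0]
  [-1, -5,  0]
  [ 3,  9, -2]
J_2(-2) ⊕ J_1(-2)

The characteristic polynomial is
  det(x·I − A) = x^3 + 6*x^2 + 12*x + 8 = (x + 2)^3

Eigenvalues and multiplicities (the geometric multiplicity of λ is n − rank(A − λI), which equals the number of Jordan blocks for λ):
  λ = -2: algebraic multiplicity = 3, geometric multiplicity = 2

Determining the block sizes for each eigenvalue:
  λ = -2: 2 blocks summing to 3 forces exactly one block of size 2 and the rest size 1 → block sizes [2, 1]

Assembling the blocks gives a Jordan form
J =
  [-2,  1,  0]
  [ 0, -2,  0]
  [ 0,  0, -2]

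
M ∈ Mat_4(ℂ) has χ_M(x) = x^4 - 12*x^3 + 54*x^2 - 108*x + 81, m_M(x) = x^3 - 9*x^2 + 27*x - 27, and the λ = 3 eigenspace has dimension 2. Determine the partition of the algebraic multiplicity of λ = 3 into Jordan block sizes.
Block sizes for λ = 3: [3, 1]

Step 1 — from the characteristic polynomial, algebraic multiplicity of λ = 3 is 4. From dim ker(M − (3)·I) = 2, there are exactly 2 Jordan blocks for λ = 3.
Step 2 — from the minimal polynomial, the factor (x − 3)^3 tells us the largest block for λ = 3 has size 3.
Step 3 — with total size 4, 2 blocks, and largest block 3, the block sizes (in nonincreasing order) are [3, 1].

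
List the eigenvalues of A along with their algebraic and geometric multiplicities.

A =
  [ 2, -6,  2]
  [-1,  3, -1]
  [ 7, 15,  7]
λ = 0: alg = 1, geom = 1; λ = 6: alg = 2, geom = 1

Step 1 — factor the characteristic polynomial to read off the algebraic multiplicities:
  χ_A(x) = x*(x - 6)^2

Step 2 — compute geometric multiplicities via the rank-nullity identity g(λ) = n − rank(A − λI):
  rank(A − (0)·I) = 2, so dim ker(A − (0)·I) = n − 2 = 1
  rank(A − (6)·I) = 2, so dim ker(A − (6)·I) = n − 2 = 1

Summary:
  λ = 0: algebraic multiplicity = 1, geometric multiplicity = 1
  λ = 6: algebraic multiplicity = 2, geometric multiplicity = 1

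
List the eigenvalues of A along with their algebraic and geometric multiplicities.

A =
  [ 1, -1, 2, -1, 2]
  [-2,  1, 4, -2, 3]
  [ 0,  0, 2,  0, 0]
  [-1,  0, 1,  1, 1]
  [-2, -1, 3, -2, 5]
λ = 2: alg = 5, geom = 2

Step 1 — factor the characteristic polynomial to read off the algebraic multiplicities:
  χ_A(x) = (x - 2)^5

Step 2 — compute geometric multiplicities via the rank-nullity identity g(λ) = n − rank(A − λI):
  rank(A − (2)·I) = 3, so dim ker(A − (2)·I) = n − 3 = 2

Summary:
  λ = 2: algebraic multiplicity = 5, geometric multiplicity = 2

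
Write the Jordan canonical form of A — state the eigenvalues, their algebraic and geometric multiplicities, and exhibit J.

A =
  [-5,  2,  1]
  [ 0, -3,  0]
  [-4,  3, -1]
J_3(-3)

The characteristic polynomial is
  det(x·I − A) = x^3 + 9*x^2 + 27*x + 27 = (x + 3)^3

Eigenvalues and multiplicities (the geometric multiplicity of λ is n − rank(A − λI), which equals the number of Jordan blocks for λ):
  λ = -3: algebraic multiplicity = 3, geometric multiplicity = 1

Determining the block sizes for each eigenvalue:
  λ = -3: one block (gm = 1), so the single block has size am = 3 → block sizes [3]

Assembling the blocks gives a Jordan form
J =
  [-3,  1,  0]
  [ 0, -3,  1]
  [ 0,  0, -3]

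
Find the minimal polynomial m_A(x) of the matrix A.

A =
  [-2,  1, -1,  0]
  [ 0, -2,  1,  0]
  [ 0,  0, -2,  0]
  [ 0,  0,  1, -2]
x^3 + 6*x^2 + 12*x + 8

The characteristic polynomial is χ_A(x) = (x + 2)^4, so the eigenvalues are known. The minimal polynomial is
  m_A(x) = Π_λ (x − λ)^{k_λ}
where k_λ is the size of the *largest* Jordan block for λ (equivalently, the smallest k with (A − λI)^k v = 0 for every generalised eigenvector v of λ).

  λ = -2: largest Jordan block has size 3, contributing (x + 2)^3

So m_A(x) = (x + 2)^3 = x^3 + 6*x^2 + 12*x + 8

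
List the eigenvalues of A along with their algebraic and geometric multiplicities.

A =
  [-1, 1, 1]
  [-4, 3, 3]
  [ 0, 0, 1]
λ = 1: alg = 3, geom = 1

Step 1 — factor the characteristic polynomial to read off the algebraic multiplicities:
  χ_A(x) = (x - 1)^3

Step 2 — compute geometric multiplicities via the rank-nullity identity g(λ) = n − rank(A − λI):
  rank(A − (1)·I) = 2, so dim ker(A − (1)·I) = n − 2 = 1

Summary:
  λ = 1: algebraic multiplicity = 3, geometric multiplicity = 1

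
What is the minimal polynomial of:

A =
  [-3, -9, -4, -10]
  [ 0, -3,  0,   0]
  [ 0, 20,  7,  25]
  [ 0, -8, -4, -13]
x^2 + 6*x + 9

The characteristic polynomial is χ_A(x) = (x + 3)^4, so the eigenvalues are known. The minimal polynomial is
  m_A(x) = Π_λ (x − λ)^{k_λ}
where k_λ is the size of the *largest* Jordan block for λ (equivalently, the smallest k with (A − λI)^k v = 0 for every generalised eigenvector v of λ).

  λ = -3: largest Jordan block has size 2, contributing (x + 3)^2

So m_A(x) = (x + 3)^2 = x^2 + 6*x + 9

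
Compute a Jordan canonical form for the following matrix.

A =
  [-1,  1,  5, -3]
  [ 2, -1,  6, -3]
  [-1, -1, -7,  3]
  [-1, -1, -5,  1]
J_3(-2) ⊕ J_1(-2)

The characteristic polynomial is
  det(x·I − A) = x^4 + 8*x^3 + 24*x^2 + 32*x + 16 = (x + 2)^4

Eigenvalues and multiplicities (the geometric multiplicity of λ is n − rank(A − λI), which equals the number of Jordan blocks for λ):
  λ = -2: algebraic multiplicity = 4, geometric multiplicity = 2

Determining the block sizes for each eigenvalue:
  λ = -2: with am = 4 and gm = 2, the partition is not yet determined (e.g. several partitions of 4 into 2 parts exist). Let N = A − (-2)·I. Computing rank(N^1) = 2, rank(N^2) = 1, rank(N^3) = 0; the number of blocks of size ≥ j is rank(N^{j−1}) − rank(N^j), giving [2, 1, 1]. So we have 1 block(s) of size 3, 1 block(s) of size 1 → block sizes [3, 1]

Assembling the blocks gives a Jordan form
J =
  [-2,  1,  0,  0]
  [ 0, -2,  1,  0]
  [ 0,  0, -2,  0]
  [ 0,  0,  0, -2]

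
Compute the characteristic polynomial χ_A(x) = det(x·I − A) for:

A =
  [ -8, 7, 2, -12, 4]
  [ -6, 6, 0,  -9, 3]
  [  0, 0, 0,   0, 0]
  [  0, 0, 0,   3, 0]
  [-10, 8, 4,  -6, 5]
x^5 - 6*x^4 + 9*x^3

Expanding det(x·I − A) (e.g. by cofactor expansion or by noting that A is similar to its Jordan form J, which has the same characteristic polynomial as A) gives
  χ_A(x) = x^5 - 6*x^4 + 9*x^3
which factors as x^3*(x - 3)^2. The eigenvalues (with algebraic multiplicities) are λ = 0 with multiplicity 3, λ = 3 with multiplicity 2.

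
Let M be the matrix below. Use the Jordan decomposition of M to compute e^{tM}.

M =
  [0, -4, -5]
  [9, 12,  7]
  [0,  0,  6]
e^{tM} =
  [-6*t*exp(6*t) + exp(6*t), -4*t*exp(6*t), t^2*exp(6*t) - 5*t*exp(6*t)]
  [9*t*exp(6*t), 6*t*exp(6*t) + exp(6*t), -3*t^2*exp(6*t)/2 + 7*t*exp(6*t)]
  [0, 0, exp(6*t)]

Strategy: write M = P · J · P⁻¹ where J is a Jordan canonical form, so e^{tM} = P · e^{tJ} · P⁻¹, and e^{tJ} can be computed block-by-block.

M has Jordan form
J =
  [6, 1, 0]
  [0, 6, 1]
  [0, 0, 6]
(up to reordering of blocks).

Per-block formulas:
  For a 3×3 Jordan block J_3(6): exp(t · J_3(6)) = e^(6t)·(I + t·N + (t^2/2)·N^2), where N is the 3×3 nilpotent shift.

After assembling e^{tJ} and conjugating by P, we get:

e^{tM} =
  [-6*t*exp(6*t) + exp(6*t), -4*t*exp(6*t), t^2*exp(6*t) - 5*t*exp(6*t)]
  [9*t*exp(6*t), 6*t*exp(6*t) + exp(6*t), -3*t^2*exp(6*t)/2 + 7*t*exp(6*t)]
  [0, 0, exp(6*t)]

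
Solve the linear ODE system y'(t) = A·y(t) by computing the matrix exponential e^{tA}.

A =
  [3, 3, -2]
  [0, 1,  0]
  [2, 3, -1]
e^{tA} =
  [2*t*exp(t) + exp(t), 3*t*exp(t), -2*t*exp(t)]
  [0, exp(t), 0]
  [2*t*exp(t), 3*t*exp(t), -2*t*exp(t) + exp(t)]

Strategy: write A = P · J · P⁻¹ where J is a Jordan canonical form, so e^{tA} = P · e^{tJ} · P⁻¹, and e^{tJ} can be computed block-by-block.

A has Jordan form
J =
  [1, 1, 0]
  [0, 1, 0]
  [0, 0, 1]
(up to reordering of blocks).

Per-block formulas:
  For a 2×2 Jordan block J_2(1): exp(t · J_2(1)) = e^(1t)·(I + t·N), where N is the 2×2 nilpotent shift.
  For a 1×1 block at λ = 1: exp(t · [1]) = [e^(1t)].

After assembling e^{tJ} and conjugating by P, we get:

e^{tA} =
  [2*t*exp(t) + exp(t), 3*t*exp(t), -2*t*exp(t)]
  [0, exp(t), 0]
  [2*t*exp(t), 3*t*exp(t), -2*t*exp(t) + exp(t)]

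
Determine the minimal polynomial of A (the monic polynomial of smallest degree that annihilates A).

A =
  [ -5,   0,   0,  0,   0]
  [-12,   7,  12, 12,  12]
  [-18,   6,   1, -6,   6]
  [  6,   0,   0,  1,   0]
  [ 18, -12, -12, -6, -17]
x^2 + 4*x - 5

The characteristic polynomial is χ_A(x) = (x - 1)^2*(x + 5)^3, so the eigenvalues are known. The minimal polynomial is
  m_A(x) = Π_λ (x − λ)^{k_λ}
where k_λ is the size of the *largest* Jordan block for λ (equivalently, the smallest k with (A − λI)^k v = 0 for every generalised eigenvector v of λ).

  λ = -5: largest Jordan block has size 1, contributing (x + 5)
  λ = 1: largest Jordan block has size 1, contributing (x − 1)

So m_A(x) = (x - 1)*(x + 5) = x^2 + 4*x - 5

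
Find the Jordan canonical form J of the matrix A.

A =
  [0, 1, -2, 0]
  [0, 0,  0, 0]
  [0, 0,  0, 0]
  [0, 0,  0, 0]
J_2(0) ⊕ J_1(0) ⊕ J_1(0)

The characteristic polynomial is
  det(x·I − A) = x^4

Eigenvalues and multiplicities (the geometric multiplicity of λ is n − rank(A − λI), which equals the number of Jordan blocks for λ):
  λ = 0: algebraic multiplicity = 4, geometric multiplicity = 3

Determining the block sizes for each eigenvalue:
  λ = 0: 3 blocks summing to 4 forces exactly one block of size 2 and the rest size 1 → block sizes [2, 1, 1]

Assembling the blocks gives a Jordan form
J =
  [0, 1, 0, 0]
  [0, 0, 0, 0]
  [0, 0, 0, 0]
  [0, 0, 0, 0]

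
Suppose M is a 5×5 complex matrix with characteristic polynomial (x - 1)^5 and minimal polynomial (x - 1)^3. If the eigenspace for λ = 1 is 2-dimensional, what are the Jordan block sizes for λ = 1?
Block sizes for λ = 1: [3, 2]

Step 1 — from the characteristic polynomial, algebraic multiplicity of λ = 1 is 5. From dim ker(M − (1)·I) = 2, there are exactly 2 Jordan blocks for λ = 1.
Step 2 — from the minimal polynomial, the factor (x − 1)^3 tells us the largest block for λ = 1 has size 3.
Step 3 — with total size 5, 2 blocks, and largest block 3, the block sizes (in nonincreasing order) are [3, 2].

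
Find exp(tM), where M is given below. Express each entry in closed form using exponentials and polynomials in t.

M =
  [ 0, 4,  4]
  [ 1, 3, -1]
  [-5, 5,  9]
e^{tM} =
  [-4*t*exp(4*t) + exp(4*t), 4*t*exp(4*t), 4*t*exp(4*t)]
  [t*exp(4*t), -t*exp(4*t) + exp(4*t), -t*exp(4*t)]
  [-5*t*exp(4*t), 5*t*exp(4*t), 5*t*exp(4*t) + exp(4*t)]

Strategy: write M = P · J · P⁻¹ where J is a Jordan canonical form, so e^{tM} = P · e^{tJ} · P⁻¹, and e^{tJ} can be computed block-by-block.

M has Jordan form
J =
  [4, 1, 0]
  [0, 4, 0]
  [0, 0, 4]
(up to reordering of blocks).

Per-block formulas:
  For a 2×2 Jordan block J_2(4): exp(t · J_2(4)) = e^(4t)·(I + t·N), where N is the 2×2 nilpotent shift.
  For a 1×1 block at λ = 4: exp(t · [4]) = [e^(4t)].

After assembling e^{tJ} and conjugating by P, we get:

e^{tM} =
  [-4*t*exp(4*t) + exp(4*t), 4*t*exp(4*t), 4*t*exp(4*t)]
  [t*exp(4*t), -t*exp(4*t) + exp(4*t), -t*exp(4*t)]
  [-5*t*exp(4*t), 5*t*exp(4*t), 5*t*exp(4*t) + exp(4*t)]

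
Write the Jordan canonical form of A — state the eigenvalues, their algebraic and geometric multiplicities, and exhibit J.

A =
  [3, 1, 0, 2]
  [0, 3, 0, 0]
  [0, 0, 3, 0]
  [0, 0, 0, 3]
J_2(3) ⊕ J_1(3) ⊕ J_1(3)

The characteristic polynomial is
  det(x·I − A) = x^4 - 12*x^3 + 54*x^2 - 108*x + 81 = (x - 3)^4

Eigenvalues and multiplicities (the geometric multiplicity of λ is n − rank(A − λI), which equals the number of Jordan blocks for λ):
  λ = 3: algebraic multiplicity = 4, geometric multiplicity = 3

Determining the block sizes for each eigenvalue:
  λ = 3: 3 blocks summing to 4 forces exactly one block of size 2 and the rest size 1 → block sizes [2, 1, 1]

Assembling the blocks gives a Jordan form
J =
  [3, 1, 0, 0]
  [0, 3, 0, 0]
  [0, 0, 3, 0]
  [0, 0, 0, 3]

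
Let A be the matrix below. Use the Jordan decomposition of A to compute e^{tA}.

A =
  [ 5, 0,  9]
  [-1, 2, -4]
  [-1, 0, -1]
e^{tA} =
  [3*t*exp(2*t) + exp(2*t), 0, 9*t*exp(2*t)]
  [t^2*exp(2*t)/2 - t*exp(2*t), exp(2*t), 3*t^2*exp(2*t)/2 - 4*t*exp(2*t)]
  [-t*exp(2*t), 0, -3*t*exp(2*t) + exp(2*t)]

Strategy: write A = P · J · P⁻¹ where J is a Jordan canonical form, so e^{tA} = P · e^{tJ} · P⁻¹, and e^{tJ} can be computed block-by-block.

A has Jordan form
J =
  [2, 1, 0]
  [0, 2, 1]
  [0, 0, 2]
(up to reordering of blocks).

Per-block formulas:
  For a 3×3 Jordan block J_3(2): exp(t · J_3(2)) = e^(2t)·(I + t·N + (t^2/2)·N^2), where N is the 3×3 nilpotent shift.

After assembling e^{tJ} and conjugating by P, we get:

e^{tA} =
  [3*t*exp(2*t) + exp(2*t), 0, 9*t*exp(2*t)]
  [t^2*exp(2*t)/2 - t*exp(2*t), exp(2*t), 3*t^2*exp(2*t)/2 - 4*t*exp(2*t)]
  [-t*exp(2*t), 0, -3*t*exp(2*t) + exp(2*t)]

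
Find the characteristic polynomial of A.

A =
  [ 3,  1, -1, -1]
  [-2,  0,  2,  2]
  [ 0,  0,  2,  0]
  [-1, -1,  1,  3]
x^4 - 8*x^3 + 24*x^2 - 32*x + 16

Expanding det(x·I − A) (e.g. by cofactor expansion or by noting that A is similar to its Jordan form J, which has the same characteristic polynomial as A) gives
  χ_A(x) = x^4 - 8*x^3 + 24*x^2 - 32*x + 16
which factors as (x - 2)^4. The eigenvalues (with algebraic multiplicities) are λ = 2 with multiplicity 4.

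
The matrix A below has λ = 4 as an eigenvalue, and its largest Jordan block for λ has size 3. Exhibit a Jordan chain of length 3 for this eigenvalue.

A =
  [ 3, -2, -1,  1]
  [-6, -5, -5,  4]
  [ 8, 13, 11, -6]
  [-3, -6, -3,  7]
A Jordan chain for λ = 4 of length 3:
v_1 = (2, 8, -12, 6)ᵀ
v_2 = (-1, -6, 8, -3)ᵀ
v_3 = (1, 0, 0, 0)ᵀ

Let N = A − (4)·I. We want v_3 with N^3 v_3 = 0 but N^2 v_3 ≠ 0; then v_{j-1} := N · v_j for j = 3, …, 2.

Pick v_3 = (1, 0, 0, 0)ᵀ.
Then v_2 = N · v_3 = (-1, -6, 8, -3)ᵀ.
Then v_1 = N · v_2 = (2, 8, -12, 6)ᵀ.

Sanity check: (A − (4)·I) v_1 = (0, 0, 0, 0)ᵀ = 0. ✓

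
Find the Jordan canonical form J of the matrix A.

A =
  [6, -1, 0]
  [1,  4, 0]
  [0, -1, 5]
J_3(5)

The characteristic polynomial is
  det(x·I − A) = x^3 - 15*x^2 + 75*x - 125 = (x - 5)^3

Eigenvalues and multiplicities (the geometric multiplicity of λ is n − rank(A − λI), which equals the number of Jordan blocks for λ):
  λ = 5: algebraic multiplicity = 3, geometric multiplicity = 1

Determining the block sizes for each eigenvalue:
  λ = 5: one block (gm = 1), so the single block has size am = 3 → block sizes [3]

Assembling the blocks gives a Jordan form
J =
  [5, 1, 0]
  [0, 5, 1]
  [0, 0, 5]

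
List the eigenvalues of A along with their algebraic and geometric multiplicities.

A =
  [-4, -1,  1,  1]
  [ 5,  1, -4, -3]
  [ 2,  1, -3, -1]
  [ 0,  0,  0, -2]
λ = -2: alg = 4, geom = 2

Step 1 — factor the characteristic polynomial to read off the algebraic multiplicities:
  χ_A(x) = (x + 2)^4

Step 2 — compute geometric multiplicities via the rank-nullity identity g(λ) = n − rank(A − λI):
  rank(A − (-2)·I) = 2, so dim ker(A − (-2)·I) = n − 2 = 2

Summary:
  λ = -2: algebraic multiplicity = 4, geometric multiplicity = 2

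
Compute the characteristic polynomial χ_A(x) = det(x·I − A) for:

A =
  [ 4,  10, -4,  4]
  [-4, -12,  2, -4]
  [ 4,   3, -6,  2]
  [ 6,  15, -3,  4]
x^4 + 10*x^3 + 36*x^2 + 56*x + 32

Expanding det(x·I − A) (e.g. by cofactor expansion or by noting that A is similar to its Jordan form J, which has the same characteristic polynomial as A) gives
  χ_A(x) = x^4 + 10*x^3 + 36*x^2 + 56*x + 32
which factors as (x + 2)^3*(x + 4). The eigenvalues (with algebraic multiplicities) are λ = -4 with multiplicity 1, λ = -2 with multiplicity 3.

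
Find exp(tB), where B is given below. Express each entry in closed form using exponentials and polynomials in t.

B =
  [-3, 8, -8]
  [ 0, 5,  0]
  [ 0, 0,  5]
e^{tB} =
  [exp(-3*t), exp(5*t) - exp(-3*t), -exp(5*t) + exp(-3*t)]
  [0, exp(5*t), 0]
  [0, 0, exp(5*t)]

Strategy: write B = P · J · P⁻¹ where J is a Jordan canonical form, so e^{tB} = P · e^{tJ} · P⁻¹, and e^{tJ} can be computed block-by-block.

B has Jordan form
J =
  [-3, 0, 0]
  [ 0, 5, 0]
  [ 0, 0, 5]
(up to reordering of blocks).

Per-block formulas:
  For a 1×1 block at λ = -3: exp(t · [-3]) = [e^(-3t)].
  For a 1×1 block at λ = 5: exp(t · [5]) = [e^(5t)].

After assembling e^{tJ} and conjugating by P, we get:

e^{tB} =
  [exp(-3*t), exp(5*t) - exp(-3*t), -exp(5*t) + exp(-3*t)]
  [0, exp(5*t), 0]
  [0, 0, exp(5*t)]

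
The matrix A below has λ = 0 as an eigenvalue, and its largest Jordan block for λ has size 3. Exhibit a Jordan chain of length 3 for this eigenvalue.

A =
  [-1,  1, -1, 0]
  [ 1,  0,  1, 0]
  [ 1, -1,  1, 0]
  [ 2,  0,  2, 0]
A Jordan chain for λ = 0 of length 3:
v_1 = (1, 0, -1, 0)ᵀ
v_2 = (-1, 1, 1, 2)ᵀ
v_3 = (1, 0, 0, 0)ᵀ

Let N = A − (0)·I. We want v_3 with N^3 v_3 = 0 but N^2 v_3 ≠ 0; then v_{j-1} := N · v_j for j = 3, …, 2.

Pick v_3 = (1, 0, 0, 0)ᵀ.
Then v_2 = N · v_3 = (-1, 1, 1, 2)ᵀ.
Then v_1 = N · v_2 = (1, 0, -1, 0)ᵀ.

Sanity check: (A − (0)·I) v_1 = (0, 0, 0, 0)ᵀ = 0. ✓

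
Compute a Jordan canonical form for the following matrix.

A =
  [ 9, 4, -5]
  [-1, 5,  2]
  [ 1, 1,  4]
J_3(6)

The characteristic polynomial is
  det(x·I − A) = x^3 - 18*x^2 + 108*x - 216 = (x - 6)^3

Eigenvalues and multiplicities (the geometric multiplicity of λ is n − rank(A − λI), which equals the number of Jordan blocks for λ):
  λ = 6: algebraic multiplicity = 3, geometric multiplicity = 1

Determining the block sizes for each eigenvalue:
  λ = 6: one block (gm = 1), so the single block has size am = 3 → block sizes [3]

Assembling the blocks gives a Jordan form
J =
  [6, 1, 0]
  [0, 6, 1]
  [0, 0, 6]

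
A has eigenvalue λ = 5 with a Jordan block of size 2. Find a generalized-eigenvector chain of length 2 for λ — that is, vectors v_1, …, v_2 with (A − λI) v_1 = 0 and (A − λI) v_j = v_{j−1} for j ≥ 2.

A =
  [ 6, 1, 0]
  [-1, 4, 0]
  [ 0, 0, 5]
A Jordan chain for λ = 5 of length 2:
v_1 = (1, -1, 0)ᵀ
v_2 = (1, 0, 0)ᵀ

Let N = A − (5)·I. We want v_2 with N^2 v_2 = 0 but N^1 v_2 ≠ 0; then v_{j-1} := N · v_j for j = 2, …, 2.

Pick v_2 = (1, 0, 0)ᵀ.
Then v_1 = N · v_2 = (1, -1, 0)ᵀ.

Sanity check: (A − (5)·I) v_1 = (0, 0, 0)ᵀ = 0. ✓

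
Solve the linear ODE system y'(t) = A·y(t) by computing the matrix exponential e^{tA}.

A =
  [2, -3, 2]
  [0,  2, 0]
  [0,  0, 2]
e^{tA} =
  [exp(2*t), -3*t*exp(2*t), 2*t*exp(2*t)]
  [0, exp(2*t), 0]
  [0, 0, exp(2*t)]

Strategy: write A = P · J · P⁻¹ where J is a Jordan canonical form, so e^{tA} = P · e^{tJ} · P⁻¹, and e^{tJ} can be computed block-by-block.

A has Jordan form
J =
  [2, 1, 0]
  [0, 2, 0]
  [0, 0, 2]
(up to reordering of blocks).

Per-block formulas:
  For a 1×1 block at λ = 2: exp(t · [2]) = [e^(2t)].
  For a 2×2 Jordan block J_2(2): exp(t · J_2(2)) = e^(2t)·(I + t·N), where N is the 2×2 nilpotent shift.

After assembling e^{tJ} and conjugating by P, we get:

e^{tA} =
  [exp(2*t), -3*t*exp(2*t), 2*t*exp(2*t)]
  [0, exp(2*t), 0]
  [0, 0, exp(2*t)]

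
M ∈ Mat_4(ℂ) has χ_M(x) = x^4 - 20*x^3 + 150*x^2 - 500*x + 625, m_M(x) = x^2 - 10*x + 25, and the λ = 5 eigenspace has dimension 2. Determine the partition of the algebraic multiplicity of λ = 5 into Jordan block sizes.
Block sizes for λ = 5: [2, 2]

Step 1 — from the characteristic polynomial, algebraic multiplicity of λ = 5 is 4. From dim ker(M − (5)·I) = 2, there are exactly 2 Jordan blocks for λ = 5.
Step 2 — from the minimal polynomial, the factor (x − 5)^2 tells us the largest block for λ = 5 has size 2.
Step 3 — with total size 4, 2 blocks, and largest block 2, the block sizes (in nonincreasing order) are [2, 2].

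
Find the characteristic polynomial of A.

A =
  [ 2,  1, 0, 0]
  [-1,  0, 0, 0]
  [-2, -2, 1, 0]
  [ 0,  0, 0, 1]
x^4 - 4*x^3 + 6*x^2 - 4*x + 1

Expanding det(x·I − A) (e.g. by cofactor expansion or by noting that A is similar to its Jordan form J, which has the same characteristic polynomial as A) gives
  χ_A(x) = x^4 - 4*x^3 + 6*x^2 - 4*x + 1
which factors as (x - 1)^4. The eigenvalues (with algebraic multiplicities) are λ = 1 with multiplicity 4.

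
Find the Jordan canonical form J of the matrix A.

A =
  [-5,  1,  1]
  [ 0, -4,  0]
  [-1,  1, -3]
J_2(-4) ⊕ J_1(-4)

The characteristic polynomial is
  det(x·I − A) = x^3 + 12*x^2 + 48*x + 64 = (x + 4)^3

Eigenvalues and multiplicities (the geometric multiplicity of λ is n − rank(A − λI), which equals the number of Jordan blocks for λ):
  λ = -4: algebraic multiplicity = 3, geometric multiplicity = 2

Determining the block sizes for each eigenvalue:
  λ = -4: 2 blocks summing to 3 forces exactly one block of size 2 and the rest size 1 → block sizes [2, 1]

Assembling the blocks gives a Jordan form
J =
  [-4,  1,  0]
  [ 0, -4,  0]
  [ 0,  0, -4]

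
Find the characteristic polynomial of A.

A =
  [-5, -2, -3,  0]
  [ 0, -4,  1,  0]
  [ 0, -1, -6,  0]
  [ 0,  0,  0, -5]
x^4 + 20*x^3 + 150*x^2 + 500*x + 625

Expanding det(x·I − A) (e.g. by cofactor expansion or by noting that A is similar to its Jordan form J, which has the same characteristic polynomial as A) gives
  χ_A(x) = x^4 + 20*x^3 + 150*x^2 + 500*x + 625
which factors as (x + 5)^4. The eigenvalues (with algebraic multiplicities) are λ = -5 with multiplicity 4.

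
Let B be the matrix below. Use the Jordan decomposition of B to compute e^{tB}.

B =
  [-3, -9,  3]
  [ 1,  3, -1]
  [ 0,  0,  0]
e^{tB} =
  [1 - 3*t, -9*t, 3*t]
  [t, 3*t + 1, -t]
  [0, 0, 1]

Strategy: write B = P · J · P⁻¹ where J is a Jordan canonical form, so e^{tB} = P · e^{tJ} · P⁻¹, and e^{tJ} can be computed block-by-block.

B has Jordan form
J =
  [0, 1, 0]
  [0, 0, 0]
  [0, 0, 0]
(up to reordering of blocks).

Per-block formulas:
  For a 2×2 Jordan block J_2(0): exp(t · J_2(0)) = e^(0t)·(I + t·N), where N is the 2×2 nilpotent shift.
  For a 1×1 block at λ = 0: exp(t · [0]) = [e^(0t)].

After assembling e^{tJ} and conjugating by P, we get:

e^{tB} =
  [1 - 3*t, -9*t, 3*t]
  [t, 3*t + 1, -t]
  [0, 0, 1]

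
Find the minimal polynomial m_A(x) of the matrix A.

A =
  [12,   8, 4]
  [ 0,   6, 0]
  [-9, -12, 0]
x^2 - 12*x + 36

The characteristic polynomial is χ_A(x) = (x - 6)^3, so the eigenvalues are known. The minimal polynomial is
  m_A(x) = Π_λ (x − λ)^{k_λ}
where k_λ is the size of the *largest* Jordan block for λ (equivalently, the smallest k with (A − λI)^k v = 0 for every generalised eigenvector v of λ).

  λ = 6: largest Jordan block has size 2, contributing (x − 6)^2

So m_A(x) = (x - 6)^2 = x^2 - 12*x + 36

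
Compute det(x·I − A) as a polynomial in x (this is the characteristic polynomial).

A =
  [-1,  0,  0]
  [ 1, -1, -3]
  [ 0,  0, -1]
x^3 + 3*x^2 + 3*x + 1

Expanding det(x·I − A) (e.g. by cofactor expansion or by noting that A is similar to its Jordan form J, which has the same characteristic polynomial as A) gives
  χ_A(x) = x^3 + 3*x^2 + 3*x + 1
which factors as (x + 1)^3. The eigenvalues (with algebraic multiplicities) are λ = -1 with multiplicity 3.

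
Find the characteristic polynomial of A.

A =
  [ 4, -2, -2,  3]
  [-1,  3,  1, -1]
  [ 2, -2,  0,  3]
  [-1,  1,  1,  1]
x^4 - 8*x^3 + 24*x^2 - 32*x + 16

Expanding det(x·I − A) (e.g. by cofactor expansion or by noting that A is similar to its Jordan form J, which has the same characteristic polynomial as A) gives
  χ_A(x) = x^4 - 8*x^3 + 24*x^2 - 32*x + 16
which factors as (x - 2)^4. The eigenvalues (with algebraic multiplicities) are λ = 2 with multiplicity 4.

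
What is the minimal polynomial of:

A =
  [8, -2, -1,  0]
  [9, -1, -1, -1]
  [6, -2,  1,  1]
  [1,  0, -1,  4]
x^3 - 9*x^2 + 27*x - 27

The characteristic polynomial is χ_A(x) = (x - 3)^4, so the eigenvalues are known. The minimal polynomial is
  m_A(x) = Π_λ (x − λ)^{k_λ}
where k_λ is the size of the *largest* Jordan block for λ (equivalently, the smallest k with (A − λI)^k v = 0 for every generalised eigenvector v of λ).

  λ = 3: largest Jordan block has size 3, contributing (x − 3)^3

So m_A(x) = (x - 3)^3 = x^3 - 9*x^2 + 27*x - 27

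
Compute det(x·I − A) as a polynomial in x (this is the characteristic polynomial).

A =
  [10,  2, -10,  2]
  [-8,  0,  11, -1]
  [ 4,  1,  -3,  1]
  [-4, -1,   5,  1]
x^4 - 8*x^3 + 24*x^2 - 32*x + 16

Expanding det(x·I − A) (e.g. by cofactor expansion or by noting that A is similar to its Jordan form J, which has the same characteristic polynomial as A) gives
  χ_A(x) = x^4 - 8*x^3 + 24*x^2 - 32*x + 16
which factors as (x - 2)^4. The eigenvalues (with algebraic multiplicities) are λ = 2 with multiplicity 4.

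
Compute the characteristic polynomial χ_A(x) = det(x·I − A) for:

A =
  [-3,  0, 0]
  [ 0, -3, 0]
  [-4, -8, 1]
x^3 + 5*x^2 + 3*x - 9

Expanding det(x·I − A) (e.g. by cofactor expansion or by noting that A is similar to its Jordan form J, which has the same characteristic polynomial as A) gives
  χ_A(x) = x^3 + 5*x^2 + 3*x - 9
which factors as (x - 1)*(x + 3)^2. The eigenvalues (with algebraic multiplicities) are λ = -3 with multiplicity 2, λ = 1 with multiplicity 1.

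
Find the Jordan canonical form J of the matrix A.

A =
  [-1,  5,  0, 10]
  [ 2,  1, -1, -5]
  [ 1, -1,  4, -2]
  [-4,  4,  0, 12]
J_3(4) ⊕ J_1(4)

The characteristic polynomial is
  det(x·I − A) = x^4 - 16*x^3 + 96*x^2 - 256*x + 256 = (x - 4)^4

Eigenvalues and multiplicities (the geometric multiplicity of λ is n − rank(A − λI), which equals the number of Jordan blocks for λ):
  λ = 4: algebraic multiplicity = 4, geometric multiplicity = 2

Determining the block sizes for each eigenvalue:
  λ = 4: with am = 4 and gm = 2, the partition is not yet determined (e.g. several partitions of 4 into 2 parts exist). Let N = A − (4)·I. Computing rank(N^1) = 2, rank(N^2) = 1, rank(N^3) = 0; the number of blocks of size ≥ j is rank(N^{j−1}) − rank(N^j), giving [2, 1, 1]. So we have 1 block(s) of size 3, 1 block(s) of size 1 → block sizes [3, 1]

Assembling the blocks gives a Jordan form
J =
  [4, 1, 0, 0]
  [0, 4, 1, 0]
  [0, 0, 4, 0]
  [0, 0, 0, 4]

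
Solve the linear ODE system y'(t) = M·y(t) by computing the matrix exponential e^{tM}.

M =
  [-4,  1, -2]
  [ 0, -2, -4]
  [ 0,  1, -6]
e^{tM} =
  [exp(-4*t), t*exp(-4*t), -2*t*exp(-4*t)]
  [0, 2*t*exp(-4*t) + exp(-4*t), -4*t*exp(-4*t)]
  [0, t*exp(-4*t), -2*t*exp(-4*t) + exp(-4*t)]

Strategy: write M = P · J · P⁻¹ where J is a Jordan canonical form, so e^{tM} = P · e^{tJ} · P⁻¹, and e^{tJ} can be computed block-by-block.

M has Jordan form
J =
  [-4,  1,  0]
  [ 0, -4,  0]
  [ 0,  0, -4]
(up to reordering of blocks).

Per-block formulas:
  For a 1×1 block at λ = -4: exp(t · [-4]) = [e^(-4t)].
  For a 2×2 Jordan block J_2(-4): exp(t · J_2(-4)) = e^(-4t)·(I + t·N), where N is the 2×2 nilpotent shift.

After assembling e^{tJ} and conjugating by P, we get:

e^{tM} =
  [exp(-4*t), t*exp(-4*t), -2*t*exp(-4*t)]
  [0, 2*t*exp(-4*t) + exp(-4*t), -4*t*exp(-4*t)]
  [0, t*exp(-4*t), -2*t*exp(-4*t) + exp(-4*t)]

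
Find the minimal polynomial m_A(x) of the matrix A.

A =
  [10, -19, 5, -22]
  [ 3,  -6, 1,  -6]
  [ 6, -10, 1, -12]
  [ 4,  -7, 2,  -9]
x^3 + 3*x^2 + 3*x + 1

The characteristic polynomial is χ_A(x) = (x + 1)^4, so the eigenvalues are known. The minimal polynomial is
  m_A(x) = Π_λ (x − λ)^{k_λ}
where k_λ is the size of the *largest* Jordan block for λ (equivalently, the smallest k with (A − λI)^k v = 0 for every generalised eigenvector v of λ).

  λ = -1: largest Jordan block has size 3, contributing (x + 1)^3

So m_A(x) = (x + 1)^3 = x^3 + 3*x^2 + 3*x + 1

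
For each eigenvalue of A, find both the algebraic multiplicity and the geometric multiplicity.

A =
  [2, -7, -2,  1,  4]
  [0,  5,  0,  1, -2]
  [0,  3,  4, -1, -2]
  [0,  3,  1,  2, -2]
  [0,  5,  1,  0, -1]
λ = 2: alg = 3, geom = 2; λ = 3: alg = 2, geom = 2

Step 1 — factor the characteristic polynomial to read off the algebraic multiplicities:
  χ_A(x) = (x - 3)^2*(x - 2)^3

Step 2 — compute geometric multiplicities via the rank-nullity identity g(λ) = n − rank(A − λI):
  rank(A − (2)·I) = 3, so dim ker(A − (2)·I) = n − 3 = 2
  rank(A − (3)·I) = 3, so dim ker(A − (3)·I) = n − 3 = 2

Summary:
  λ = 2: algebraic multiplicity = 3, geometric multiplicity = 2
  λ = 3: algebraic multiplicity = 2, geometric multiplicity = 2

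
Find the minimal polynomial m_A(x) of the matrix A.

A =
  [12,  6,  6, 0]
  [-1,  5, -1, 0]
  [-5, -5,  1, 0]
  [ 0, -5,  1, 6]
x^2 - 12*x + 36

The characteristic polynomial is χ_A(x) = (x - 6)^4, so the eigenvalues are known. The minimal polynomial is
  m_A(x) = Π_λ (x − λ)^{k_λ}
where k_λ is the size of the *largest* Jordan block for λ (equivalently, the smallest k with (A − λI)^k v = 0 for every generalised eigenvector v of λ).

  λ = 6: largest Jordan block has size 2, contributing (x − 6)^2

So m_A(x) = (x - 6)^2 = x^2 - 12*x + 36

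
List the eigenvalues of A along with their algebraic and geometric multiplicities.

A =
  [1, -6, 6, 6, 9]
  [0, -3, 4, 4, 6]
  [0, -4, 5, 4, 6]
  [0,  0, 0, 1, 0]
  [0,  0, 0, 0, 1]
λ = 1: alg = 5, geom = 4

Step 1 — factor the characteristic polynomial to read off the algebraic multiplicities:
  χ_A(x) = (x - 1)^5

Step 2 — compute geometric multiplicities via the rank-nullity identity g(λ) = n − rank(A − λI):
  rank(A − (1)·I) = 1, so dim ker(A − (1)·I) = n − 1 = 4

Summary:
  λ = 1: algebraic multiplicity = 5, geometric multiplicity = 4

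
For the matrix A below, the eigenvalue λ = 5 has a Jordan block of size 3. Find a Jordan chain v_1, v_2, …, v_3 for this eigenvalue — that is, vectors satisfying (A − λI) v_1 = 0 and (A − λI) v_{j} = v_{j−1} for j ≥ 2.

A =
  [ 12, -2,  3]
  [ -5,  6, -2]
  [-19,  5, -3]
A Jordan chain for λ = 5 of length 3:
v_1 = (2, -2, -6)ᵀ
v_2 = (7, -5, -19)ᵀ
v_3 = (1, 0, 0)ᵀ

Let N = A − (5)·I. We want v_3 with N^3 v_3 = 0 but N^2 v_3 ≠ 0; then v_{j-1} := N · v_j for j = 3, …, 2.

Pick v_3 = (1, 0, 0)ᵀ.
Then v_2 = N · v_3 = (7, -5, -19)ᵀ.
Then v_1 = N · v_2 = (2, -2, -6)ᵀ.

Sanity check: (A − (5)·I) v_1 = (0, 0, 0)ᵀ = 0. ✓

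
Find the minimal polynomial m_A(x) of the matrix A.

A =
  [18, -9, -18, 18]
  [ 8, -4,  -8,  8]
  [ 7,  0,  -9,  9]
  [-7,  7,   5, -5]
x^2

The characteristic polynomial is χ_A(x) = x^4, so the eigenvalues are known. The minimal polynomial is
  m_A(x) = Π_λ (x − λ)^{k_λ}
where k_λ is the size of the *largest* Jordan block for λ (equivalently, the smallest k with (A − λI)^k v = 0 for every generalised eigenvector v of λ).

  λ = 0: largest Jordan block has size 2, contributing (x − 0)^2

So m_A(x) = x^2 = x^2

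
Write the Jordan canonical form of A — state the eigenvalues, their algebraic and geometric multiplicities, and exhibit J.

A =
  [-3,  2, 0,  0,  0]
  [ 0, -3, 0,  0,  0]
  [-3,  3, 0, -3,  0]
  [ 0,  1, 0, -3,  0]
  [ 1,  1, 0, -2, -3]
J_2(-3) ⊕ J_2(-3) ⊕ J_1(0)

The characteristic polynomial is
  det(x·I − A) = x^5 + 12*x^4 + 54*x^3 + 108*x^2 + 81*x = x*(x + 3)^4

Eigenvalues and multiplicities (the geometric multiplicity of λ is n − rank(A − λI), which equals the number of Jordan blocks for λ):
  λ = -3: algebraic multiplicity = 4, geometric multiplicity = 2
  λ = 0: algebraic multiplicity = 1, geometric multiplicity = 1

Determining the block sizes for each eigenvalue:
  λ = -3: with am = 4 and gm = 2, the partition is not yet determined (e.g. several partitions of 4 into 2 parts exist). Let N = A − (-3)·I. Computing rank(N^1) = 3, rank(N^2) = 1; the number of blocks of size ≥ j is rank(N^{j−1}) − rank(N^j), giving [2, 2]. So we have 2 block(s) of size 2 → block sizes [2, 2]
  λ = 0: one block (gm = 1), so the single block has size am = 1 → block sizes [1]

Assembling the blocks gives a Jordan form
J =
  [-3,  1,  0,  0, 0]
  [ 0, -3,  0,  0, 0]
  [ 0,  0, -3,  1, 0]
  [ 0,  0,  0, -3, 0]
  [ 0,  0,  0,  0, 0]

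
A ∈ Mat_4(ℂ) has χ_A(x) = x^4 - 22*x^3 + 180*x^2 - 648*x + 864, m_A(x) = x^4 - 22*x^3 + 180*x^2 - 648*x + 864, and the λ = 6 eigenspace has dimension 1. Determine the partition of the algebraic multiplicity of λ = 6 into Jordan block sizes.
Block sizes for λ = 6: [3]

Step 1 — from the characteristic polynomial, algebraic multiplicity of λ = 6 is 3. From dim ker(A − (6)·I) = 1, there are exactly 1 Jordan blocks for λ = 6.
Step 2 — from the minimal polynomial, the factor (x − 6)^3 tells us the largest block for λ = 6 has size 3.
Step 3 — with total size 3, 1 blocks, and largest block 3, the block sizes (in nonincreasing order) are [3].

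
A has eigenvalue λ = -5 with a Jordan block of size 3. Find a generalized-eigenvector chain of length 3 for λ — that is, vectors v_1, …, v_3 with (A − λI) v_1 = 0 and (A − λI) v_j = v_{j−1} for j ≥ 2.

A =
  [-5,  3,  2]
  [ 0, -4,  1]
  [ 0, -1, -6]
A Jordan chain for λ = -5 of length 3:
v_1 = (1, 0, 0)ᵀ
v_2 = (3, 1, -1)ᵀ
v_3 = (0, 1, 0)ᵀ

Let N = A − (-5)·I. We want v_3 with N^3 v_3 = 0 but N^2 v_3 ≠ 0; then v_{j-1} := N · v_j for j = 3, …, 2.

Pick v_3 = (0, 1, 0)ᵀ.
Then v_2 = N · v_3 = (3, 1, -1)ᵀ.
Then v_1 = N · v_2 = (1, 0, 0)ᵀ.

Sanity check: (A − (-5)·I) v_1 = (0, 0, 0)ᵀ = 0. ✓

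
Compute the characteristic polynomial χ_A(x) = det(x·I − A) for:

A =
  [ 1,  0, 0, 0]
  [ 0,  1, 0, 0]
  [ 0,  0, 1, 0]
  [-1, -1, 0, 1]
x^4 - 4*x^3 + 6*x^2 - 4*x + 1

Expanding det(x·I − A) (e.g. by cofactor expansion or by noting that A is similar to its Jordan form J, which has the same characteristic polynomial as A) gives
  χ_A(x) = x^4 - 4*x^3 + 6*x^2 - 4*x + 1
which factors as (x - 1)^4. The eigenvalues (with algebraic multiplicities) are λ = 1 with multiplicity 4.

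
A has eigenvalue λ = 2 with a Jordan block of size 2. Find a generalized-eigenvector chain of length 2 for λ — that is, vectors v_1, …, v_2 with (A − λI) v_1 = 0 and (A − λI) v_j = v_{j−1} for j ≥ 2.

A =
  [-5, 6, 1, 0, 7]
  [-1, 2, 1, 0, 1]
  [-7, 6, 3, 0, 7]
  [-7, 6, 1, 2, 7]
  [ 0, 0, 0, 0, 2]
A Jordan chain for λ = 2 of length 2:
v_1 = (-1, -1, -1, -1, 0)ᵀ
v_2 = (1, 1, 0, 0, 0)ᵀ

Let N = A − (2)·I. We want v_2 with N^2 v_2 = 0 but N^1 v_2 ≠ 0; then v_{j-1} := N · v_j for j = 2, …, 2.

Pick v_2 = (1, 1, 0, 0, 0)ᵀ.
Then v_1 = N · v_2 = (-1, -1, -1, -1, 0)ᵀ.

Sanity check: (A − (2)·I) v_1 = (0, 0, 0, 0, 0)ᵀ = 0. ✓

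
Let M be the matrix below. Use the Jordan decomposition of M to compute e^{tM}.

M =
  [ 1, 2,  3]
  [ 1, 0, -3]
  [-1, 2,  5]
e^{tM} =
  [-t*exp(2*t) + exp(2*t), 2*t*exp(2*t), 3*t*exp(2*t)]
  [t*exp(2*t), -2*t*exp(2*t) + exp(2*t), -3*t*exp(2*t)]
  [-t*exp(2*t), 2*t*exp(2*t), 3*t*exp(2*t) + exp(2*t)]

Strategy: write M = P · J · P⁻¹ where J is a Jordan canonical form, so e^{tM} = P · e^{tJ} · P⁻¹, and e^{tJ} can be computed block-by-block.

M has Jordan form
J =
  [2, 1, 0]
  [0, 2, 0]
  [0, 0, 2]
(up to reordering of blocks).

Per-block formulas:
  For a 1×1 block at λ = 2: exp(t · [2]) = [e^(2t)].
  For a 2×2 Jordan block J_2(2): exp(t · J_2(2)) = e^(2t)·(I + t·N), where N is the 2×2 nilpotent shift.

After assembling e^{tJ} and conjugating by P, we get:

e^{tM} =
  [-t*exp(2*t) + exp(2*t), 2*t*exp(2*t), 3*t*exp(2*t)]
  [t*exp(2*t), -2*t*exp(2*t) + exp(2*t), -3*t*exp(2*t)]
  [-t*exp(2*t), 2*t*exp(2*t), 3*t*exp(2*t) + exp(2*t)]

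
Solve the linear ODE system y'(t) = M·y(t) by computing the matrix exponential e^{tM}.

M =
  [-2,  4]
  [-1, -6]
e^{tM} =
  [2*t*exp(-4*t) + exp(-4*t), 4*t*exp(-4*t)]
  [-t*exp(-4*t), -2*t*exp(-4*t) + exp(-4*t)]

Strategy: write M = P · J · P⁻¹ where J is a Jordan canonical form, so e^{tM} = P · e^{tJ} · P⁻¹, and e^{tJ} can be computed block-by-block.

M has Jordan form
J =
  [-4,  1]
  [ 0, -4]
(up to reordering of blocks).

Per-block formulas:
  For a 2×2 Jordan block J_2(-4): exp(t · J_2(-4)) = e^(-4t)·(I + t·N), where N is the 2×2 nilpotent shift.

After assembling e^{tJ} and conjugating by P, we get:

e^{tM} =
  [2*t*exp(-4*t) + exp(-4*t), 4*t*exp(-4*t)]
  [-t*exp(-4*t), -2*t*exp(-4*t) + exp(-4*t)]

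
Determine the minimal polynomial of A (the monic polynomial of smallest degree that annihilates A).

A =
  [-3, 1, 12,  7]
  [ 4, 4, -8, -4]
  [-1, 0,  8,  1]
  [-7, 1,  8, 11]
x^4 - 20*x^3 + 148*x^2 - 480*x + 576

The characteristic polynomial is χ_A(x) = (x - 6)^2*(x - 4)^2, so the eigenvalues are known. The minimal polynomial is
  m_A(x) = Π_λ (x − λ)^{k_λ}
where k_λ is the size of the *largest* Jordan block for λ (equivalently, the smallest k with (A − λI)^k v = 0 for every generalised eigenvector v of λ).

  λ = 4: largest Jordan block has size 2, contributing (x − 4)^2
  λ = 6: largest Jordan block has size 2, contributing (x − 6)^2

So m_A(x) = (x - 6)^2*(x - 4)^2 = x^4 - 20*x^3 + 148*x^2 - 480*x + 576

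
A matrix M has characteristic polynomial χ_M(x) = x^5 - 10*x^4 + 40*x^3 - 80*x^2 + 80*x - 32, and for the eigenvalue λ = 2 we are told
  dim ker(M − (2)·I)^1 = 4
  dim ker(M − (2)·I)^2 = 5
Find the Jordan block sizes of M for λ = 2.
Block sizes for λ = 2: [2, 1, 1, 1]

From the dimensions of kernels of powers, the number of Jordan blocks of size at least j is d_j − d_{j−1} where d_j = dim ker(N^j) (with d_0 = 0). Computing the differences gives [4, 1].
The number of blocks of size exactly k is (#blocks of size ≥ k) − (#blocks of size ≥ k + 1), so the partition is: 3 block(s) of size 1, 1 block(s) of size 2.
In nonincreasing order the block sizes are [2, 1, 1, 1].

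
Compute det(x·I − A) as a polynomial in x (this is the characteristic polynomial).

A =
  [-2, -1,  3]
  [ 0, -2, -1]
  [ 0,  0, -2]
x^3 + 6*x^2 + 12*x + 8

Expanding det(x·I − A) (e.g. by cofactor expansion or by noting that A is similar to its Jordan form J, which has the same characteristic polynomial as A) gives
  χ_A(x) = x^3 + 6*x^2 + 12*x + 8
which factors as (x + 2)^3. The eigenvalues (with algebraic multiplicities) are λ = -2 with multiplicity 3.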